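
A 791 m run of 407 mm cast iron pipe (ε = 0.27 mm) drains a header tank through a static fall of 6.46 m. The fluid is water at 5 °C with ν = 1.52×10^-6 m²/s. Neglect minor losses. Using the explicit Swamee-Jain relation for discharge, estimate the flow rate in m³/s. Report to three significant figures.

Q ≈ 0.244 m³/s

Swamee-Jain (Type II): Q = -0.965·√(gD⁵h_f/L)·ln[ε/(3.7D) + √(3.17ν²L/(gD³h_f))]
√(gD⁵h_f/L) = √(9.81·0.407⁵·6.46/791) = 0.02991
ε/(3.7D) = 1.79×10^-4; √(3.17ν²L/(gD³h_f)) = 3.68×10^-5
Q = -0.965·0.02991·ln(2.161×10^-4) = 0.2436 m³/s
Check: V = 1.87 m/s, Re = 5.01×10^5, f = 0.01872, h_f = 6.50 m ≈ 6.46 m ✓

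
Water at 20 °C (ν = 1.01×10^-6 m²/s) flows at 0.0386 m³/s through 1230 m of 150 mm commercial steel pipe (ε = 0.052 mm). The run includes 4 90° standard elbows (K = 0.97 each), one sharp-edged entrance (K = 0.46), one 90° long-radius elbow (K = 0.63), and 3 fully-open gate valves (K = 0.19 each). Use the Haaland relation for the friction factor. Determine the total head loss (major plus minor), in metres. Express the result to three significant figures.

V = 4Q/(πD²) = 2.184 m/s; V²/2g = 0.2432 m
Re = 3.24×10^5, ε/D = 3.47×10^-4 → f = 0.01701 (Haaland)
Major: h_f = f(L/D)·V²/2g = 0.01701·8200·0.2432 = 33.93 m
Minor: ΣK = 5.54; h_m = ΣK·V²/2g = 1.347 m
Total H_L = 33.93 + 1.347 = 35.27 m

H_L ≈ 35.3 m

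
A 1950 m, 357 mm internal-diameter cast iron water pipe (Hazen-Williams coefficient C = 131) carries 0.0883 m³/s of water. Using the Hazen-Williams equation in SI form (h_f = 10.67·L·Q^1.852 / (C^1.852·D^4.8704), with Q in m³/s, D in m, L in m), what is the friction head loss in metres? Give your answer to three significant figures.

h_f = 10.67·1950·0.0883^1.852 / (131^1.852·0.357^4.8704) = 4.204 m

h_f ≈ 4.20 m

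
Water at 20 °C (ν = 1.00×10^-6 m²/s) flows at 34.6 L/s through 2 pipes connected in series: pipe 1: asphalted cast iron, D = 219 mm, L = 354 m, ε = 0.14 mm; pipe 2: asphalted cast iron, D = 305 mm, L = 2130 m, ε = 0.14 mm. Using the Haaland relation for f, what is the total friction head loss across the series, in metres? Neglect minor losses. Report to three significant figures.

Pipe 1: V = 0.9185 m/s, Re = 2.01×10^5, ε/D = 6.39×10^-4, f = 0.01933, h_1 = f(L/D)V²/2g = 1.344 m
Pipe 2: V = 0.4736 m/s, Re = 1.44×10^5, ε/D = 4.59×10^-4, f = 0.01903, h_2 = f(L/D)V²/2g = 1.519 m
Series → Q common, losses add: H = Σh = 2.863 m

H ≈ 2.86 m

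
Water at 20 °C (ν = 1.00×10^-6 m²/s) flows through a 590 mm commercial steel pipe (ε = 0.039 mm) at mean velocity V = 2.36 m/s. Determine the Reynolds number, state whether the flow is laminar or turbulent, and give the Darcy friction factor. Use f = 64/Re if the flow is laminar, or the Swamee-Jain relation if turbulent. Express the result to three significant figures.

Re = VD/ν = 2.360·0.590/1.00×10^-6 = 1.39×10^6
Re > 4000 → turbulent; ε/D = 6.61×10^-5
Swamee-Jain: f = 0.01258

Re ≈ 1.39×10^6; turbulent; f ≈ 0.0126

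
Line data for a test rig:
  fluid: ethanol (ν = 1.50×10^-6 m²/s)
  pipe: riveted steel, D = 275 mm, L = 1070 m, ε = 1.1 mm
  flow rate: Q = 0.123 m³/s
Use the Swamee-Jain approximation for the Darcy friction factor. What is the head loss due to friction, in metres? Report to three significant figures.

h_f ≈ 24.5 m

V = 4Q/(πD²) = 4·0.123/(π·0.275²) = 2.071 m/s
Re = VD/ν = 2.071·0.275/1.50×10^-6 = 3.80×10^5 → turbulent
ε/D = 1.1/275 = 0.00400
Swamee-Jain: f = 0.02883
h_f = f(L/D)V²/(2g) = 0.02883·(1070/0.275)·2.071²/(2·9.81) = 24.52 m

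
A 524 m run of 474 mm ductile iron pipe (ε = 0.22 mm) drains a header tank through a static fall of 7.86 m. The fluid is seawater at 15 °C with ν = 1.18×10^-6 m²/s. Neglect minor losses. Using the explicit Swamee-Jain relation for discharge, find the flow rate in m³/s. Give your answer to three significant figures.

Swamee-Jain (Type II): Q = -0.965·√(gD⁵h_f/L)·ln[ε/(3.7D) + √(3.17ν²L/(gD³h_f))]
√(gD⁵h_f/L) = √(9.81·0.474⁵·7.86/524) = 0.05934
ε/(3.7D) = 1.25×10^-4; √(3.17ν²L/(gD³h_f)) = 1.68×10^-5
Q = -0.965·0.05934·ln(1.422×10^-4) = 0.5072 m³/s
Check: V = 2.87 m/s, Re = 1.15×10^6, f = 0.01698, h_f = 7.90 m ≈ 7.86 m ✓

Q ≈ 0.507 m³/s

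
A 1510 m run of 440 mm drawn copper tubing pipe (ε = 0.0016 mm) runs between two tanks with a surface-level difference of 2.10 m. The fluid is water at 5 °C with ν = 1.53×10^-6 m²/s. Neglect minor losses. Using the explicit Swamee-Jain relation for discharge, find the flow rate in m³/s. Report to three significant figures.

Q ≈ 0.136 m³/s

Swamee-Jain (Type II): Q = -0.965·√(gD⁵h_f/L)·ln[ε/(3.7D) + √(3.17ν²L/(gD³h_f))]
√(gD⁵h_f/L) = √(9.81·0.440⁵·2.10/1510) = 0.01500
ε/(3.7D) = 9.83×10^-7; √(3.17ν²L/(gD³h_f)) = 7.99×10^-5
Q = -0.965·0.01500·ln(8.089×10^-5) = 0.1364 m³/s
Check: V = 0.897 m/s, Re = 2.58×10^5, f = 0.01483, h_f = 2.09 m ≈ 2.10 m ✓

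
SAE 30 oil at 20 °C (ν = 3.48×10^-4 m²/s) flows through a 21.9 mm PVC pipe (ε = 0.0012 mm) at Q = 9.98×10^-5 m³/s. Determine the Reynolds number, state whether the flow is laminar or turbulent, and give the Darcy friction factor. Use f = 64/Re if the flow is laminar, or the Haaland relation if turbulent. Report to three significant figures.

Re ≈ 16.7; laminar; f = 64/Re ≈ 3.84

V = 4Q/(πD²) = 0.2649 m/s
Re = VD/ν = 0.2649·0.0219/3.48×10^-4 = 16.7
Re < 2300 → laminar → f = 64/Re = 3.839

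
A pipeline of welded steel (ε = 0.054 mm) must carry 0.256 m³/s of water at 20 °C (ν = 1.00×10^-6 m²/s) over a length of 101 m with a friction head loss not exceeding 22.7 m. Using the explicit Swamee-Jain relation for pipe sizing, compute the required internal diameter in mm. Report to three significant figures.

Swamee-Jain (Type III): D = 0.66·[ε^1.25·(LQ²/(gh_f))^4.75 + ν·Q^9.4·(L/(gh_f))^5.2]^0.04
LQ²/(gh_f) = 0.02972; L/(gh_f) = 0.4536
Term 1 = ε^1.25·(…)^4.75 = 2.59×10^-13; Term 2 = ν·Q^9.4·(…)^5.2 = 4.49×10^-14
D = 0.66·(2.59×10^-13 + 4.49×10^-14)^0.04 = 0.2084 m = 208 mm
Check: V = 7.51 m/s, Re = 1.56×10^6, f = 0.01510, h_f = 21.0 m ≈ 22.7 m ✓

D ≈ 208 mm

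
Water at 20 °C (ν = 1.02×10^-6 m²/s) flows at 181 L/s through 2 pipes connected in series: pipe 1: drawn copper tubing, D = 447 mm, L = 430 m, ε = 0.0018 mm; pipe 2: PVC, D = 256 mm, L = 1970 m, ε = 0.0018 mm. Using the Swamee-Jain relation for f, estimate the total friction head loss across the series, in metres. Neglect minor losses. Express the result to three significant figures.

Pipe 1: V = 1.153 m/s, Re = 5.05×10^5, ε/D = 4.03×10^-6, f = 0.01313, h_1 = f(L/D)V²/2g = 0.8565 m
Pipe 2: V = 3.516 m/s, Re = 8.83×10^5, ε/D = 7.03×10^-6, f = 0.01202, h_2 = f(L/D)V²/2g = 58.28 m
Series → Q common, losses add: H = Σh = 59.14 m

H ≈ 59.1 m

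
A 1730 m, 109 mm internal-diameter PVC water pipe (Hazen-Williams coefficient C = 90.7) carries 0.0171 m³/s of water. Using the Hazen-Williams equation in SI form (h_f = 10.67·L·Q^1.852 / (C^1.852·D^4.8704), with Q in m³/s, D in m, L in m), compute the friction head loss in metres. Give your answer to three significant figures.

h_f ≈ 114 m

h_f = 10.67·1730·0.0171^1.852 / (90.7^1.852·0.109^4.8704) = 113.9 m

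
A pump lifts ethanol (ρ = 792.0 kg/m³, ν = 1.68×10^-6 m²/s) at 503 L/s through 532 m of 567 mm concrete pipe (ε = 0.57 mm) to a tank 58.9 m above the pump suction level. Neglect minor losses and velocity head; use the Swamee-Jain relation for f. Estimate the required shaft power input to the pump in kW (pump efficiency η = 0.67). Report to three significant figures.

P_shaft ≈ 366 kW

V = 4Q/(πD²) = 1.992 m/s; Re = 6.72×10^5; ε/D = 0.00101; f = 0.02022
h_f = f(L/D)V²/2g = 3.837 m
Total head H = z + h_f = 58.9 + 3.837 = 62.74 m
P_hyd = ρgQH = 792.0·9.81·0.503·62.74 = 245.2 kW
P_shaft = P_hyd/η = 245.2/0.67 = 365.9 kW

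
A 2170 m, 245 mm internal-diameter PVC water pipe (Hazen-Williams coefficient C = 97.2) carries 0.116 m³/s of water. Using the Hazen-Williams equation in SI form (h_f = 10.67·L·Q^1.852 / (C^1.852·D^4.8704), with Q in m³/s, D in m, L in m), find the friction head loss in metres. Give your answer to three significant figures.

h_f ≈ 84.3 m

h_f = 10.67·2170·0.116^1.852 / (97.2^1.852·0.245^4.8704) = 84.30 m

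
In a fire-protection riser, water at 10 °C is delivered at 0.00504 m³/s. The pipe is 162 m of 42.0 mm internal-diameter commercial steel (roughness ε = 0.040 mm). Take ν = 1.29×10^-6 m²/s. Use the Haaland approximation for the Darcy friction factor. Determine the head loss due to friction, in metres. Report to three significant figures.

h_f ≈ 55.9 m

V = 4Q/(πD²) = 4·0.00504/(π·0.0420²) = 3.638 m/s
Re = VD/ν = 3.638·0.0420/1.29×10^-6 = 1.18×10^5 → turbulent
ε/D = 0.040/42.0 = 9.52×10^-4
Haaland: f = 0.02148
h_f = f(L/D)V²/(2g) = 0.02148·(162/0.0420)·3.638²/(2·9.81) = 55.88 m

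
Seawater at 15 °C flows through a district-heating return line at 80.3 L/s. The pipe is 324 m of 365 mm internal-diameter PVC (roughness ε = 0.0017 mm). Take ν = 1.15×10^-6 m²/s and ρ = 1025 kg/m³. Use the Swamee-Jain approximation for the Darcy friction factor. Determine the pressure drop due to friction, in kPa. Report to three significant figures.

V = 4Q/(πD²) = 4·0.0803/(π·0.365²) = 0.7674 m/s
Re = VD/ν = 0.7674·0.365/1.15×10^-6 = 2.44×10^5 → turbulent
ε/D = 0.0017/365 = 4.66×10^-6
Swamee-Jain: f = 0.01500
h_f = f(L/D)V²/(2g) = 0.01500·(324/0.365)·0.7674²/(2·9.81) = 0.3997 m
Δp = ρg·h_f = 1025·9.81·0.3997 = 4.019 kPa

Δp ≈ 4.02 kPa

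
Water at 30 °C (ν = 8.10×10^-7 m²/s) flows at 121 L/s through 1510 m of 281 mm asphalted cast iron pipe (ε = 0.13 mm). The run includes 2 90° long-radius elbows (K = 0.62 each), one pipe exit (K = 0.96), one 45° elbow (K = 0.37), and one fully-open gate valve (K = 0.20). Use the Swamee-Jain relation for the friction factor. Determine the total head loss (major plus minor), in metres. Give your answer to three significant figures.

H_L ≈ 18.6 m

V = 4Q/(πD²) = 1.951 m/s; V²/2g = 0.1940 m
Re = 6.77×10^5, ε/D = 4.63×10^-4 → f = 0.01729 (Swamee-Jain)
Major: h_f = f(L/D)·V²/2g = 0.01729·5374·0.1940 = 18.03 m
Minor: ΣK = 2.77; h_m = ΣK·V²/2g = 0.5375 m
Total H_L = 18.03 + 0.5375 = 18.56 m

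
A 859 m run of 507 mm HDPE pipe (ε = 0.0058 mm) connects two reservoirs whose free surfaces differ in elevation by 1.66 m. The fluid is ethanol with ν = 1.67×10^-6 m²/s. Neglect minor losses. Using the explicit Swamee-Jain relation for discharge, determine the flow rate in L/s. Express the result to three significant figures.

Q ≈ 235 L/s

Swamee-Jain (Type II): Q = -0.965·√(gD⁵h_f/L)·ln[ε/(3.7D) + √(3.17ν²L/(gD³h_f))]
√(gD⁵h_f/L) = √(9.81·0.507⁵·1.66/859) = 0.02520
ε/(3.7D) = 3.09×10^-6; √(3.17ν²L/(gD³h_f)) = 5.98×10^-5
Q = -0.965·0.02520·ln(6.291×10^-5) = 0.2353 m³/s
Check: V = 1.17 m/s, Re = 3.54×10^5, f = 0.01409, h_f = 1.65 m ≈ 1.66 m ✓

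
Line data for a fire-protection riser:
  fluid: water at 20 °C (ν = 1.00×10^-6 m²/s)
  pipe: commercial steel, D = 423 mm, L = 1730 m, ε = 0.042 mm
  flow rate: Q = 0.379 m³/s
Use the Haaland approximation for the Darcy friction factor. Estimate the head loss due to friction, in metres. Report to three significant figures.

V = 4Q/(πD²) = 4·0.379/(π·0.423²) = 2.697 m/s
Re = VD/ν = 2.697·0.423/1.00×10^-6 = 1.14×10^6 → turbulent
ε/D = 0.042/423 = 9.93×10^-5
Haaland: f = 0.01318
h_f = f(L/D)V²/(2g) = 0.01318·(1730/0.423)·2.697²/(2·9.81) = 19.98 m

h_f ≈ 20.0 m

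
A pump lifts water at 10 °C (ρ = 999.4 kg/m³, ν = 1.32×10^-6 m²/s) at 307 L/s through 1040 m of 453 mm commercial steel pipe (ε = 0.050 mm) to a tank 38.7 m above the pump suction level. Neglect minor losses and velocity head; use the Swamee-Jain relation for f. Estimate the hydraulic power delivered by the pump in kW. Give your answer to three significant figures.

V = 4Q/(πD²) = 1.905 m/s; Re = 6.54×10^5; ε/D = 1.10×10^-4; f = 0.01418
h_f = f(L/D)V²/2g = 6.022 m
Total head H = z + h_f = 38.7 + 6.022 = 44.72 m
P_hyd = ρgQH = 999.4·9.81·0.307·44.72 = 134.6 kW

P_hyd ≈ 135 kW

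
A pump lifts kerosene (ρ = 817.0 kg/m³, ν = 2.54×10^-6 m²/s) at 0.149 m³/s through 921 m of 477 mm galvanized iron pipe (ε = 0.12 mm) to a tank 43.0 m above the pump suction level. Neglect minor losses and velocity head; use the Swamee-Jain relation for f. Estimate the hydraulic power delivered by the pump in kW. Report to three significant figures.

V = 4Q/(πD²) = 0.8338 m/s; Re = 1.57×10^5; ε/D = 2.52×10^-4; f = 0.01804
h_f = f(L/D)V²/2g = 1.234 m
Total head H = z + h_f = 43.0 + 1.234 = 44.23 m
P_hyd = ρgQH = 817.0·9.81·0.149·44.23 = 52.82 kW

P_hyd ≈ 52.8 kW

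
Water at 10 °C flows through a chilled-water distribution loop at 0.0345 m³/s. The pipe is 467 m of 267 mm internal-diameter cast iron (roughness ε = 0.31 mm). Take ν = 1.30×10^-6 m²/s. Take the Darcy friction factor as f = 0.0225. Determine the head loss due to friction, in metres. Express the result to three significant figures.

V = 4Q/(πD²) = 4·0.0345/(π·0.267²) = 0.6162 m/s
h_f = f(L/D)V²/(2g) = 0.02250·(467/0.267)·0.6162²/(2·9.81) = 0.7616 m

h_f ≈ 0.762 m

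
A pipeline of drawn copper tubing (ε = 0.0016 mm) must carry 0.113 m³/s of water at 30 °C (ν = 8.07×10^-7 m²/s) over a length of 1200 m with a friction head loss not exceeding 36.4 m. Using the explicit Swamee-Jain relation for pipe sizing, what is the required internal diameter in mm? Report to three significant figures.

Swamee-Jain (Type III): D = 0.66·[ε^1.25·(LQ²/(gh_f))^4.75 + ν·Q^9.4·(L/(gh_f))^5.2]^0.04
LQ²/(gh_f) = 0.04291; L/(gh_f) = 3.361
Term 1 = ε^1.25·(…)^4.75 = 1.82×10^-14; Term 2 = ν·Q^9.4·(…)^5.2 = 5.54×10^-13
D = 0.66·(1.82×10^-14 + 5.54×10^-13)^0.04 = 0.2137 m = 214 mm
Check: V = 3.15 m/s, Re = 8.34×10^5, f = 0.01214, h_f = 34.5 m ≈ 36.4 m ✓

D ≈ 214 mm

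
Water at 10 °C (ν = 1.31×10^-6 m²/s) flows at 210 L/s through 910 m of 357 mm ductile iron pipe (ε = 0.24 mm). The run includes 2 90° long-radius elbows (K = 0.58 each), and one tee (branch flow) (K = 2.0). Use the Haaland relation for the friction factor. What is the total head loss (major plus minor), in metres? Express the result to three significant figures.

V = 4Q/(πD²) = 2.098 m/s; V²/2g = 0.2243 m
Re = 5.72×10^5, ε/D = 6.72×10^-4 → f = 0.01851 (Haaland)
Major: h_f = f(L/D)·V²/2g = 0.01851·2549·0.2243 = 10.58 m
Minor: ΣK = 3.16; h_m = ΣK·V²/2g = 0.7089 m
Total H_L = 10.58 + 0.7089 = 11.29 m

H_L ≈ 11.3 m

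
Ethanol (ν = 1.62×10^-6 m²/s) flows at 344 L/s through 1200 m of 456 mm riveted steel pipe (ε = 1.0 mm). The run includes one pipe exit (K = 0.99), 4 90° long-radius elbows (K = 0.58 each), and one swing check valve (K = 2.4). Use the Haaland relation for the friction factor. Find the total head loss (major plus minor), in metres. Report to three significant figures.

V = 4Q/(πD²) = 2.106 m/s; V²/2g = 0.2261 m
Re = 5.93×10^5, ε/D = 0.00219 → f = 0.02431 (Haaland)
Major: h_f = f(L/D)·V²/2g = 0.02431·2632·0.2261 = 14.47 m
Minor: ΣK = 5.71; h_m = ΣK·V²/2g = 1.291 m
Total H_L = 14.47 + 1.291 = 15.76 m

H_L ≈ 15.8 m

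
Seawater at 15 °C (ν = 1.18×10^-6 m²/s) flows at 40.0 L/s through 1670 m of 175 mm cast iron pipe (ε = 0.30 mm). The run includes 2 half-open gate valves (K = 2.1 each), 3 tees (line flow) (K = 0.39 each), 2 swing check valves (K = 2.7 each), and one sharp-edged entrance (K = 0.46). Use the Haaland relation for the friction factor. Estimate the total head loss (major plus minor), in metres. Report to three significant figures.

V = 4Q/(πD²) = 1.663 m/s; V²/2g = 0.1410 m
Re = 2.47×10^5, ε/D = 0.00171 → f = 0.02325 (Haaland)
Major: h_f = f(L/D)·V²/2g = 0.02325·9543·0.1410 = 31.27 m
Minor: ΣK = 11.2; h_m = ΣK·V²/2g = 1.583 m
Total H_L = 31.27 + 1.583 = 32.85 m

H_L ≈ 32.9 m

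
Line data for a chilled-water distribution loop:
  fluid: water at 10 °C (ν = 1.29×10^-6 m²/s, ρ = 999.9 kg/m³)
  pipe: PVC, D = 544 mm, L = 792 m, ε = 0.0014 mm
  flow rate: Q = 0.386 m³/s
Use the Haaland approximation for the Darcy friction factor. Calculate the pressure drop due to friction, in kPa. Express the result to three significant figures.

Δp ≈ 24.8 kPa

V = 4Q/(πD²) = 4·0.386/(π·0.544²) = 1.661 m/s
Re = VD/ν = 1.661·0.544/1.29×10^-6 = 7.00×10^5 → turbulent
ε/D = 0.0014/544 = 2.57×10^-6
Haaland: f = 0.01235
h_f = f(L/D)V²/(2g) = 0.01235·(792/0.544)·1.661²/(2·9.81) = 2.527 m
Δp = ρg·h_f = 999.9·9.81·2.527 = 24.78 kPa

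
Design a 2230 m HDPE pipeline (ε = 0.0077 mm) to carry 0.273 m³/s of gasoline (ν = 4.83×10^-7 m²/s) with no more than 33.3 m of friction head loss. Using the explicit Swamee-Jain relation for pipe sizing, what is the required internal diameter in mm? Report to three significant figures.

D ≈ 341 mm

Swamee-Jain (Type III): D = 0.66·[ε^1.25·(LQ²/(gh_f))^4.75 + ν·Q^9.4·(L/(gh_f))^5.2]^0.04
LQ²/(gh_f) = 0.5088; L/(gh_f) = 6.826
Term 1 = ε^1.25·(…)^4.75 = 1.64×10^-8; Term 2 = ν·Q^9.4·(…)^5.2 = 5.27×10^-8
D = 0.66·(1.64×10^-8 + 5.27×10^-8)^0.04 = 0.3413 m = 341 mm
Check: V = 2.98 m/s, Re = 2.11×10^6, f = 0.01108, h_f = 32.9 m ≈ 33.3 m ✓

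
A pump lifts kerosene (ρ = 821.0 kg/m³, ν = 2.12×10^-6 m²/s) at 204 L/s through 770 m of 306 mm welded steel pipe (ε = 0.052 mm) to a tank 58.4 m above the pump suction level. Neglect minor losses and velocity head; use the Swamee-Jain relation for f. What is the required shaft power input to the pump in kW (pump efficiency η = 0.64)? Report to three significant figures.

V = 4Q/(πD²) = 2.774 m/s; Re = 4.00×10^5; ε/D = 1.70×10^-4; f = 0.01556
h_f = f(L/D)V²/2g = 15.35 m
Total head H = z + h_f = 58.4 + 15.35 = 73.75 m
P_hyd = ρgQH = 821.0·9.81·0.204·73.75 = 121.2 kW
P_shaft = P_hyd/η = 121.2/0.64 = 189.3 kW

P_shaft ≈ 189 kW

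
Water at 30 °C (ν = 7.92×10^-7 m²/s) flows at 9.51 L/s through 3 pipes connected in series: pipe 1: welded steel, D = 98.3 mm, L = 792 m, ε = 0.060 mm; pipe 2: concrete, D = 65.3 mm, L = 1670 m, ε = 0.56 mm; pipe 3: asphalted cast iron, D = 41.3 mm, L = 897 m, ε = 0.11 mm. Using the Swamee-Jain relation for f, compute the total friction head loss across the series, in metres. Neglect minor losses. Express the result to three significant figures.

H ≈ 1840 m

Pipe 1: V = 1.253 m/s, Re = 1.56×10^5, ε/D = 6.10×10^-4, f = 0.01992, h_1 = f(L/D)V²/2g = 12.85 m
Pipe 2: V = 2.840 m/s, Re = 2.34×10^5, ε/D = 0.00858, f = 0.03644, h_2 = f(L/D)V²/2g = 383.0 m
Pipe 3: V = 7.099 m/s, Re = 3.70×10^5, ε/D = 0.00266, f = 0.02584, h_3 = f(L/D)V²/2g = 1442 m
Series → Q common, losses add: H = Σh = 1837 m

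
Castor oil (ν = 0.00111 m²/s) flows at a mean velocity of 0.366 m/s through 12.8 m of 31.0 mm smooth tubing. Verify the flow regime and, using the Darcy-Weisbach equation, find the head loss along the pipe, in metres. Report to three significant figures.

h_f ≈ 17.7 m

Re = VD/ν = 0.366·0.03100/0.00111 = 10.2 → laminar (Re < 2300)
f = 64/Re = 6.261
h_f = f(L/D)V²/(2g) = 6.261·(12.8/0.03100)·0.366²/(2·9.81) = 17.65 m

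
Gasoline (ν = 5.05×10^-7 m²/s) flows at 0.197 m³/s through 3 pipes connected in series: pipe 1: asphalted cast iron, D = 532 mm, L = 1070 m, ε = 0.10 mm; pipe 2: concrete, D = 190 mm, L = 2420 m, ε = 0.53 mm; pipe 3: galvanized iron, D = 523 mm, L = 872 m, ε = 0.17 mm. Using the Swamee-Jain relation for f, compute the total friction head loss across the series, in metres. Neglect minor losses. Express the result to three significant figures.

Pipe 1: V = 0.8862 m/s, Re = 9.34×10^5, ε/D = 1.88×10^-4, f = 0.01470, h_1 = f(L/D)V²/2g = 1.183 m
Pipe 2: V = 6.948 m/s, Re = 2.61×10^6, ε/D = 0.00279, f = 0.02573, h_2 = f(L/D)V²/2g = 806.3 m
Pipe 3: V = 0.9170 m/s, Re = 9.50×10^5, ε/D = 3.25×10^-4, f = 0.01601, h_3 = f(L/D)V²/2g = 1.144 m
Series → Q common, losses add: H = Σh = 808.7 m

H ≈ 809 m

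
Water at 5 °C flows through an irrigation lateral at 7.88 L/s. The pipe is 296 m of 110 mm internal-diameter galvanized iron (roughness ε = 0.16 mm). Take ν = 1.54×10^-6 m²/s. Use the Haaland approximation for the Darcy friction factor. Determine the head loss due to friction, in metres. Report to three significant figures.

V = 4Q/(πD²) = 4·0.00788/(π·0.110²) = 0.8292 m/s
Re = VD/ν = 0.8292·0.110/1.54×10^-6 = 5.92×10^4 → turbulent
ε/D = 0.16/110 = 0.00145
Haaland: f = 0.02450
h_f = f(L/D)V²/(2g) = 0.02450·(296/0.110)·0.8292²/(2·9.81) = 2.311 m

h_f ≈ 2.31 m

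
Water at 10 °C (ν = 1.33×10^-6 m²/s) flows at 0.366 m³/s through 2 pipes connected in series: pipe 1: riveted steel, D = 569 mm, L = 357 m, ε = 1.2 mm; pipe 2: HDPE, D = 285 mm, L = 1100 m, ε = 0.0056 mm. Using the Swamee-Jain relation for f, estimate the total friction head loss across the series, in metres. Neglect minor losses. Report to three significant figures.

H ≈ 77.6 m

Pipe 1: V = 1.439 m/s, Re = 6.16×10^5, ε/D = 0.00211, f = 0.02414, h_1 = f(L/D)V²/2g = 1.599 m
Pipe 2: V = 5.737 m/s, Re = 1.23×10^6, ε/D = 1.96×10^-5, f = 0.01174, h_2 = f(L/D)V²/2g = 76.02 m
Series → Q common, losses add: H = Σh = 77.62 m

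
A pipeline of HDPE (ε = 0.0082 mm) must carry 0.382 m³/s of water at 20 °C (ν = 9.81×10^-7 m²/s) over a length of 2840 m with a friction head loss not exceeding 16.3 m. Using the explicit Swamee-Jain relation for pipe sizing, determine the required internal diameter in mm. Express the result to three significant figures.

Swamee-Jain (Type III): D = 0.66·[ε^1.25·(LQ²/(gh_f))^4.75 + ν·Q^9.4·(L/(gh_f))^5.2]^0.04
LQ²/(gh_f) = 2.592; L/(gh_f) = 17.76
Term 1 = ε^1.25·(…)^4.75 = 4.04×10^-5; Term 2 = ν·Q^9.4·(…)^5.2 = 3.63×10^-4
D = 0.66·(4.04×10^-5 + 3.63×10^-4)^0.04 = 0.4828 m = 483 mm
Check: V = 2.09 m/s, Re = 1.03×10^6, f = 0.01197, h_f = 15.6 m ≈ 16.3 m ✓

D ≈ 483 mm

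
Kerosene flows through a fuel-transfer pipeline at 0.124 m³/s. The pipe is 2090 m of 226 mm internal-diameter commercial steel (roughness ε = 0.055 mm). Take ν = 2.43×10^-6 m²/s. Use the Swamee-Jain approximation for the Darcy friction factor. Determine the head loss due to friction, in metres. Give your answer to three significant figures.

h_f ≈ 75.3 m

V = 4Q/(πD²) = 4·0.124/(π·0.226²) = 3.091 m/s
Re = VD/ν = 3.091·0.226/2.43×10^-6 = 2.87×10^5 → turbulent
ε/D = 0.055/226 = 2.43×10^-4
Swamee-Jain: f = 0.01672
h_f = f(L/D)V²/(2g) = 0.01672·(2090/0.226)·3.091²/(2·9.81) = 75.31 m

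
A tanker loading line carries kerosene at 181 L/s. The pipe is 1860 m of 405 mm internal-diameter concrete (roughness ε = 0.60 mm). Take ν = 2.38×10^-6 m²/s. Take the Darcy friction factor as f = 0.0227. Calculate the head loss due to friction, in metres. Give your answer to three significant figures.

h_f ≈ 10.5 m

V = 4Q/(πD²) = 4·0.181/(π·0.405²) = 1.405 m/s
h_f = f(L/D)V²/(2g) = 0.02270·(1860/0.405)·1.405²/(2·9.81) = 10.49 m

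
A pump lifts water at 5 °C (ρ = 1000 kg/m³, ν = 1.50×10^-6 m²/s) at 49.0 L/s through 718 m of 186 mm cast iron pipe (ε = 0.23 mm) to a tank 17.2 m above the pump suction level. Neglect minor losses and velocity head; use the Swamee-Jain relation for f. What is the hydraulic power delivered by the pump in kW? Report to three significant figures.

P_hyd ≈ 15.0 kW

V = 4Q/(πD²) = 1.803 m/s; Re = 2.24×10^5; ε/D = 0.00124; f = 0.02195
h_f = f(L/D)V²/2g = 14.05 m
Total head H = z + h_f = 17.2 + 14.05 = 31.25 m
P_hyd = ρgQH = 1000·9.81·0.0490·31.25 = 15.02 kW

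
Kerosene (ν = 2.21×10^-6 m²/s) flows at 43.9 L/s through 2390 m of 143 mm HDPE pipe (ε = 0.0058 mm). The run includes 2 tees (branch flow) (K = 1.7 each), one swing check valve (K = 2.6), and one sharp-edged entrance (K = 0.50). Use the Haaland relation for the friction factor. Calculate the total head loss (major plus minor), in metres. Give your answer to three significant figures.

H_L ≈ 105 m

V = 4Q/(πD²) = 2.733 m/s; V²/2g = 0.3808 m
Re = 1.77×10^5, ε/D = 4.06×10^-5 → f = 0.01612 (Haaland)
Major: h_f = f(L/D)·V²/2g = 0.01612·16713·0.3808 = 102.6 m
Minor: ΣK = 6.50; h_m = ΣK·V²/2g = 2.475 m
Total H_L = 102.6 + 2.475 = 105.1 m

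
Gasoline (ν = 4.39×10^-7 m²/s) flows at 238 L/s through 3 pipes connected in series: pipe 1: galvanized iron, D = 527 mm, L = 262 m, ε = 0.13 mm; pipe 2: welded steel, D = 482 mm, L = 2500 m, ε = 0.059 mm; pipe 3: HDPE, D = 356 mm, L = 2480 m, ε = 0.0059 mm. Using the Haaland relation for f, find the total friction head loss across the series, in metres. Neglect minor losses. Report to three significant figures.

Pipe 1: V = 1.091 m/s, Re = 1.31×10^6, ε/D = 2.47×10^-4, f = 0.01493, h_1 = f(L/D)V²/2g = 0.4504 m
Pipe 2: V = 1.304 m/s, Re = 1.43×10^6, ε/D = 1.22×10^-4, f = 0.01333, h_2 = f(L/D)V²/2g = 5.997 m
Pipe 3: V = 2.391 m/s, Re = 1.94×10^6, ε/D = 1.66×10^-5, f = 0.01088, h_3 = f(L/D)V²/2g = 22.08 m
Series → Q common, losses add: H = Σh = 28.53 m

H ≈ 28.5 m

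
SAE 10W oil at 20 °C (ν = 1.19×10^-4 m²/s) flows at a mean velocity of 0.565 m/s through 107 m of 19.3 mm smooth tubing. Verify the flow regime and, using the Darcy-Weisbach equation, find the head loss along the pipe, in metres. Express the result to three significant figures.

h_f ≈ 63.0 m

Re = VD/ν = 0.565·0.01930/1.19×10^-4 = 91.6 → laminar (Re < 2300)
f = 64/Re = 0.6984
h_f = f(L/D)V²/(2g) = 0.6984·(107/0.01930)·0.565²/(2·9.81) = 63.00 m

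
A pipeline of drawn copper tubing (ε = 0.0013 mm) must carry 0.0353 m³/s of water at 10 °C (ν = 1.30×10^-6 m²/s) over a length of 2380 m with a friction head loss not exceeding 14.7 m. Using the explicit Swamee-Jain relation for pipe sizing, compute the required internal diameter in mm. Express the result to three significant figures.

D ≈ 196 mm

Swamee-Jain (Type III): D = 0.66·[ε^1.25·(LQ²/(gh_f))^4.75 + ν·Q^9.4·(L/(gh_f))^5.2]^0.04
LQ²/(gh_f) = 0.02057; L/(gh_f) = 16.50
Term 1 = ε^1.25·(…)^4.75 = 4.26×10^-16; Term 2 = ν·Q^9.4·(…)^5.2 = 6.23×10^-14
D = 0.66·(4.26×10^-16 + 6.23×10^-14)^0.04 = 0.1956 m = 196 mm
Check: V = 1.17 m/s, Re = 1.77×10^5, f = 0.01597, h_f = 13.7 m ≈ 14.7 m ✓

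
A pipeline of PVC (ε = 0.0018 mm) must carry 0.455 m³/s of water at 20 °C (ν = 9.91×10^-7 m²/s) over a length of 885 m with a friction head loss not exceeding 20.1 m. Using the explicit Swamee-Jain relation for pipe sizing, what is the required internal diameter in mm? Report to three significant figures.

Swamee-Jain (Type III): D = 0.66·[ε^1.25·(LQ²/(gh_f))^4.75 + ν·Q^9.4·(L/(gh_f))^5.2]^0.04
LQ²/(gh_f) = 0.9292; L/(gh_f) = 4.488
Term 1 = ε^1.25·(…)^4.75 = 4.65×10^-8; Term 2 = ν·Q^9.4·(…)^5.2 = 1.49×10^-6
D = 0.66·(4.65×10^-8 + 1.49×10^-6)^0.04 = 0.3863 m = 386 mm
Check: V = 3.88 m/s, Re = 1.51×10^6, f = 0.01099, h_f = 19.3 m ≈ 20.1 m ✓

D ≈ 386 mm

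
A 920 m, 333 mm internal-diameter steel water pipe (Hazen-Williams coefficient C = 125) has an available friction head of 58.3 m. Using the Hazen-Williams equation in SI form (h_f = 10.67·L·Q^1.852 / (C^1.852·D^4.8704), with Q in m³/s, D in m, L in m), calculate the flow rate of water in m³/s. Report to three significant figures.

Q ≈ 0.435 m³/s

Rearranging: Q = [h_f·C^1.852·D^4.8704 / (10.67·L)]^(1/1.852)
Q = [58.3·125^1.852·0.333^4.8704 / (10.67·920)]^0.540 = 0.4354 m³/s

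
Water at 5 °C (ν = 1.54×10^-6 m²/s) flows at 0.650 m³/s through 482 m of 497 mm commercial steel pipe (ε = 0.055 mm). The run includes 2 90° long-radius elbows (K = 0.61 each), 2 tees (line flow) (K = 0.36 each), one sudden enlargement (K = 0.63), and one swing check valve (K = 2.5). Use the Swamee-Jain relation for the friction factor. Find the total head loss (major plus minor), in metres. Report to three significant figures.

V = 4Q/(πD²) = 3.351 m/s; V²/2g = 0.5722 m
Re = 1.08×10^6, ε/D = 1.11×10^-4 → f = 0.01358 (Swamee-Jain)
Major: h_f = f(L/D)·V²/2g = 0.01358·969.8·0.5722 = 7.535 m
Minor: ΣK = 5.07; h_m = ΣK·V²/2g = 2.901 m
Total H_L = 7.535 + 2.901 = 10.44 m

H_L ≈ 10.4 m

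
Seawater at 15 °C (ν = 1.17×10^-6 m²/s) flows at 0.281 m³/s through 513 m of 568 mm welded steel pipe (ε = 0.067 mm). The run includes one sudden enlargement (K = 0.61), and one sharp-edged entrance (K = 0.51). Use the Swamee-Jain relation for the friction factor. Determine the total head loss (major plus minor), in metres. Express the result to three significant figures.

V = 4Q/(πD²) = 1.109 m/s; V²/2g = 0.06268 m
Re = 5.38×10^5, ε/D = 1.18×10^-4 → f = 0.01456 (Swamee-Jain)
Major: h_f = f(L/D)·V²/2g = 0.01456·903.2·0.06268 = 0.8242 m
Minor: ΣK = 1.12; h_m = ΣK·V²/2g = 0.07020 m
Total H_L = 0.8242 + 0.07020 = 0.8944 m

H_L ≈ 0.894 m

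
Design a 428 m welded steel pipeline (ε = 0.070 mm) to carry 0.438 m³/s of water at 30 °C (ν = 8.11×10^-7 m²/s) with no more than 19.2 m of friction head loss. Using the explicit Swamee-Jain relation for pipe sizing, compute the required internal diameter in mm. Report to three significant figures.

D ≈ 352 mm

Swamee-Jain (Type III): D = 0.66·[ε^1.25·(LQ²/(gh_f))^4.75 + ν·Q^9.4·(L/(gh_f))^5.2]^0.04
LQ²/(gh_f) = 0.4359; L/(gh_f) = 2.272
Term 1 = ε^1.25·(…)^4.75 = 1.24×10^-7; Term 2 = ν·Q^9.4·(…)^5.2 = 2.47×10^-8
D = 0.66·(1.24×10^-7 + 2.47×10^-8)^0.04 = 0.3519 m = 352 mm
Check: V = 4.50 m/s, Re = 1.95×10^6, f = 0.01432, h_f = 18.0 m ≈ 19.2 m ✓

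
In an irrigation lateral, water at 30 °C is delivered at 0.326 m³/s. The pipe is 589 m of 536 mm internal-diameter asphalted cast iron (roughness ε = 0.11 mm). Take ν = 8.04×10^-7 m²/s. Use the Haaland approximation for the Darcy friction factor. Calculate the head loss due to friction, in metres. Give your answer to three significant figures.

V = 4Q/(πD²) = 4·0.326/(π·0.536²) = 1.445 m/s
Re = VD/ν = 1.445·0.536/8.04×10^-7 = 9.63×10^5 → turbulent
ε/D = 0.11/536 = 2.05×10^-4
Haaland: f = 0.01469
h_f = f(L/D)V²/(2g) = 0.01469·(589/0.536)·1.445²/(2·9.81) = 1.717 m

h_f ≈ 1.72 m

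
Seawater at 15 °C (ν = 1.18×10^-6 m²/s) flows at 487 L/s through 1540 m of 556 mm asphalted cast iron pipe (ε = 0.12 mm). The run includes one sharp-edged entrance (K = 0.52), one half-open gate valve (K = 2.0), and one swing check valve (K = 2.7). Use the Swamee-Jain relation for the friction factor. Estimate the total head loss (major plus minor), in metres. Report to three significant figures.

H_L ≈ 9.58 m

V = 4Q/(πD²) = 2.006 m/s; V²/2g = 0.2051 m
Re = 9.45×10^5, ε/D = 2.16×10^-4 → f = 0.01499 (Swamee-Jain)
Major: h_f = f(L/D)·V²/2g = 0.01499·2770·0.2051 = 8.512 m
Minor: ΣK = 5.22; h_m = ΣK·V²/2g = 1.070 m
Total H_L = 8.512 + 1.070 = 9.583 m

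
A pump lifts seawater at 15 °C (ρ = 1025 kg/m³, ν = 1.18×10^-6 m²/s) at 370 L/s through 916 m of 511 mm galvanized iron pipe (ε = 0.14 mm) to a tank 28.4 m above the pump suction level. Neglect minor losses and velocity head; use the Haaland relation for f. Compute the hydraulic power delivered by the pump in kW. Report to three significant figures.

V = 4Q/(πD²) = 1.804 m/s; Re = 7.81×10^5; ε/D = 2.74×10^-4; f = 0.01553
h_f = f(L/D)V²/2g = 4.619 m
Total head H = z + h_f = 28.4 + 4.619 = 33.02 m
P_hyd = ρgQH = 1025·9.81·0.370·33.02 = 122.8 kW

P_hyd ≈ 123 kW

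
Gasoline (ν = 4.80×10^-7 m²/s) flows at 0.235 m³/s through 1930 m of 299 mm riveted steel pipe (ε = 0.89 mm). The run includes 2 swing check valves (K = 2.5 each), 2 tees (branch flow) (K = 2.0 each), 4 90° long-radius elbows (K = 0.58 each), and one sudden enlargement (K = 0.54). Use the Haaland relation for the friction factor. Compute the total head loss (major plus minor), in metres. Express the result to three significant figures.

V = 4Q/(πD²) = 3.347 m/s; V²/2g = 0.5709 m
Re = 2.08×10^6, ε/D = 0.00298 → f = 0.02622 (Haaland)
Major: h_f = f(L/D)·V²/2g = 0.02622·6455·0.5709 = 96.62 m
Minor: ΣK = 11.9; h_m = ΣK·V²/2g = 6.771 m
Total H_L = 96.62 + 6.771 = 103.4 m

H_L ≈ 103 m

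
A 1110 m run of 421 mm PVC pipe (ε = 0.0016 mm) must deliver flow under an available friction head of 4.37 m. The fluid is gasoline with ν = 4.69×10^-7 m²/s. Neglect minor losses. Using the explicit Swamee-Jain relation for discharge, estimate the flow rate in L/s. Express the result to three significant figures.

Swamee-Jain (Type II): Q = -0.965·√(gD⁵h_f/L)·ln[ε/(3.7D) + √(3.17ν²L/(gD³h_f))]
√(gD⁵h_f/L) = √(9.81·0.421⁵·4.37/1110) = 0.02260
ε/(3.7D) = 1.03×10^-6; √(3.17ν²L/(gD³h_f)) = 1.56×10^-5
Q = -0.965·0.02260·ln(1.658×10^-5) = 0.2401 m³/s
Check: V = 1.72 m/s, Re = 1.55×10^6, f = 0.01092, h_f = 4.37 m ≈ 4.37 m ✓

Q ≈ 240 L/s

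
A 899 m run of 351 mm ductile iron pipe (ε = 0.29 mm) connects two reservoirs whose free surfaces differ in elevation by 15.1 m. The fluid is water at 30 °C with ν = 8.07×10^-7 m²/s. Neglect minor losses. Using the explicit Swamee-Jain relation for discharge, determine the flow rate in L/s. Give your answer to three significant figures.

Swamee-Jain (Type II): Q = -0.965·√(gD⁵h_f/L)·ln[ε/(3.7D) + √(3.17ν²L/(gD³h_f))]
√(gD⁵h_f/L) = √(9.81·0.351⁵·15.1/899) = 0.02963
ε/(3.7D) = 2.23×10^-4; √(3.17ν²L/(gD³h_f)) = 1.70×10^-5
Q = -0.965·0.02963·ln(2.403×10^-4) = 0.2383 m³/s
Check: V = 2.46 m/s, Re = 1.07×10^6, f = 0.01917, h_f = 15.2 m ≈ 15.1 m ✓

Q ≈ 238 L/s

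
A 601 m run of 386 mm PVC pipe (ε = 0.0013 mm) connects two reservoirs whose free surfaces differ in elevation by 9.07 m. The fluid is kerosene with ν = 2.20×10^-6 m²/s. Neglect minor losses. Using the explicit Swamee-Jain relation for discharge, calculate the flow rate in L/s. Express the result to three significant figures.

Swamee-Jain (Type II): Q = -0.965·√(gD⁵h_f/L)·ln[ε/(3.7D) + √(3.17ν²L/(gD³h_f))]
√(gD⁵h_f/L) = √(9.81·0.386⁵·9.07/601) = 0.03562
ε/(3.7D) = 9.10×10^-7; √(3.17ν²L/(gD³h_f)) = 4.24×10^-5
Q = -0.965·0.03562·ln(4.336×10^-5) = 0.3453 m³/s
Check: V = 2.95 m/s, Re = 5.18×10^5, f = 0.01307, h_f = 9.03 m ≈ 9.07 m ✓

Q ≈ 345 L/s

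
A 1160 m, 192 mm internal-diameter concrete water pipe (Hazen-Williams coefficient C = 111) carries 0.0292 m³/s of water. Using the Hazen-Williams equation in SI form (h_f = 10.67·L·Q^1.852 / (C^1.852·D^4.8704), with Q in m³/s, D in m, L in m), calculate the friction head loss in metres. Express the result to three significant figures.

h_f = 10.67·1160·0.0292^1.852 / (111^1.852·0.192^4.8704) = 8.978 m

h_f ≈ 8.98 m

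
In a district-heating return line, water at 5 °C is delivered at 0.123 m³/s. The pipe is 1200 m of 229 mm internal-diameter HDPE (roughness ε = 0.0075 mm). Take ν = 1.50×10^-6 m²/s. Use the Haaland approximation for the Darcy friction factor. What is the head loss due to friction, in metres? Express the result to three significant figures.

V = 4Q/(πD²) = 4·0.123/(π·0.229²) = 2.986 m/s
Re = VD/ν = 2.986·0.229/1.50×10^-6 = 4.56×10^5 → turbulent
ε/D = 0.0075/229 = 3.28×10^-5
Haaland: f = 0.01365
h_f = f(L/D)V²/(2g) = 0.01365·(1200/0.229)·2.986²/(2·9.81) = 32.52 m

h_f ≈ 32.5 m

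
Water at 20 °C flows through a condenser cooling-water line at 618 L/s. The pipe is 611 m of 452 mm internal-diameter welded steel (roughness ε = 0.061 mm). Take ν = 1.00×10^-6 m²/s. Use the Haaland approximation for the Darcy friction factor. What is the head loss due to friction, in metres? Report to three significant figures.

h_f ≈ 13.7 m

V = 4Q/(πD²) = 4·0.618/(π·0.452²) = 3.851 m/s
Re = VD/ν = 3.851·0.452/1.00×10^-6 = 1.74×10^6 → turbulent
ε/D = 0.061/452 = 1.35×10^-4
Haaland: f = 0.01339
h_f = f(L/D)V²/(2g) = 0.01339·(611/0.452)·3.851²/(2·9.81) = 13.69 m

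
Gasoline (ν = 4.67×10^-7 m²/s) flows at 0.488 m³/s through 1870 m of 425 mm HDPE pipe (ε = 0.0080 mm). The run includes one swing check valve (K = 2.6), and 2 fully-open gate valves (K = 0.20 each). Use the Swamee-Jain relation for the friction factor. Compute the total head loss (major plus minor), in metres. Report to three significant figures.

H_L ≈ 29.7 m

V = 4Q/(πD²) = 3.440 m/s; V²/2g = 0.6031 m
Re = 3.13×10^6, ε/D = 1.88×10^-5 → f = 0.01051 (Swamee-Jain)
Major: h_f = f(L/D)·V²/2g = 0.01051·4400·0.6031 = 27.89 m
Minor: ΣK = 3.00; h_m = ΣK·V²/2g = 1.809 m
Total H_L = 27.89 + 1.809 = 29.70 m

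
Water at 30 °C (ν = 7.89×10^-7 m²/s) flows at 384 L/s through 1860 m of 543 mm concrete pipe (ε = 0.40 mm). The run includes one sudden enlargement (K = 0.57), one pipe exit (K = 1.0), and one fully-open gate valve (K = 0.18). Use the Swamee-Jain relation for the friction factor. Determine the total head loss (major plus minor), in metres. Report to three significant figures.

H_L ≈ 9.21 m

V = 4Q/(πD²) = 1.658 m/s; V²/2g = 0.1401 m
Re = 1.14×10^6, ε/D = 7.37×10^-4 → f = 0.01868 (Swamee-Jain)
Major: h_f = f(L/D)·V²/2g = 0.01868·3425·0.1401 = 8.965 m
Minor: ΣK = 1.75; h_m = ΣK·V²/2g = 0.2453 m
Total H_L = 8.965 + 0.2453 = 9.210 m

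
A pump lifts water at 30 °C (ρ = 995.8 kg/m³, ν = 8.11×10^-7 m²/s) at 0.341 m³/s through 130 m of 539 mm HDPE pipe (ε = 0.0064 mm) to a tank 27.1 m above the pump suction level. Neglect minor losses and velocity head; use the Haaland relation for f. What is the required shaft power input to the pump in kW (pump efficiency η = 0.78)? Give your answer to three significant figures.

P_shaft ≈ 117 kW

V = 4Q/(πD²) = 1.494 m/s; Re = 9.93×10^5; ε/D = 1.19×10^-5; f = 0.01182
h_f = f(L/D)V²/2g = 0.3244 m
Total head H = z + h_f = 27.1 + 0.3244 = 27.42 m
P_hyd = ρgQH = 995.8·9.81·0.341·27.42 = 91.36 kW
P_shaft = P_hyd/η = 91.36/0.78 = 117.1 kW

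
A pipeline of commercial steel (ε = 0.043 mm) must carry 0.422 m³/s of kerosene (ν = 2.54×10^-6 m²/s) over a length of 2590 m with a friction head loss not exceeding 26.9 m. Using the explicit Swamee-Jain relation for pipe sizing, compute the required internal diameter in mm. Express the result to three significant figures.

D ≈ 465 mm

Swamee-Jain (Type III): D = 0.66·[ε^1.25·(LQ²/(gh_f))^4.75 + ν·Q^9.4·(L/(gh_f))^5.2]^0.04
LQ²/(gh_f) = 1.748; L/(gh_f) = 9.815
Term 1 = ε^1.25·(…)^4.75 = 4.94×10^-5; Term 2 = ν·Q^9.4·(…)^5.2 = 1.10×10^-4
D = 0.66·(4.94×10^-5 + 1.10×10^-4)^0.04 = 0.4652 m = 465 mm
Check: V = 2.48 m/s, Re = 4.55×10^5, f = 0.01454, h_f = 25.4 m ≈ 26.9 m ✓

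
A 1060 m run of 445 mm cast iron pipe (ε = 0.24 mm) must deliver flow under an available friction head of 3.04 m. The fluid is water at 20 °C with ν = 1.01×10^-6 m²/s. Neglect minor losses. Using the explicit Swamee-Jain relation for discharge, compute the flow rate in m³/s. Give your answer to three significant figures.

Q ≈ 0.184 m³/s

Swamee-Jain (Type II): Q = -0.965·√(gD⁵h_f/L)·ln[ε/(3.7D) + √(3.17ν²L/(gD³h_f))]
√(gD⁵h_f/L) = √(9.81·0.445⁵·3.04/1060) = 0.02216
ε/(3.7D) = 1.46×10^-4; √(3.17ν²L/(gD³h_f)) = 3.61×10^-5
Q = -0.965·0.02216·ln(1.819×10^-4) = 0.1841 m³/s
Check: V = 1.18 m/s, Re = 5.22×10^5, f = 0.01798, h_f = 3.06 m ≈ 3.04 m ✓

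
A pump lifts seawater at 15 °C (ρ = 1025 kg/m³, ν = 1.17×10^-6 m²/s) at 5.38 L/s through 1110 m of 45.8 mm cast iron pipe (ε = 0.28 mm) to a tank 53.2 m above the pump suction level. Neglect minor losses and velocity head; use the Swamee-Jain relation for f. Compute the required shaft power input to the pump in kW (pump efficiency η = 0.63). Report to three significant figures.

P_shaft ≈ 42.1 kW

V = 4Q/(πD²) = 3.266 m/s; Re = 1.28×10^5; ε/D = 0.00611; f = 0.03317
h_f = f(L/D)V²/2g = 437.0 m
Total head H = z + h_f = 53.2 + 437.0 = 490.2 m
P_hyd = ρgQH = 1025·9.81·0.00538·490.2 = 26.52 kW
P_shaft = P_hyd/η = 26.52/0.63 = 42.09 kW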